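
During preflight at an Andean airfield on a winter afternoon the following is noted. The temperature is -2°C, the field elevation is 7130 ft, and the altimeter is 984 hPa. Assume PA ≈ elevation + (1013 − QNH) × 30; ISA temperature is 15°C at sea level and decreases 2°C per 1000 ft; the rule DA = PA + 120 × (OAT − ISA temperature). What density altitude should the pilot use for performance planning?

Pressure altitude = 7130 + (1013 − 984) × 30 = 7130 + (+870) = 8000 ft.
ISA temperature at 8000 ft = 15 − 2 × (8000/1000) = -1°C.
ISA deviation = -2 − (-1) = -1°C.
Density altitude = 8000 + 120 × (-1) = 7880 ft.

7880 ft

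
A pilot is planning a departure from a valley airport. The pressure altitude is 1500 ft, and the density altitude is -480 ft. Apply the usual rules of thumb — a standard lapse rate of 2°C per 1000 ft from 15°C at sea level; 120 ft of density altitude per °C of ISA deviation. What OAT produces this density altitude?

-4.5°C

Density altitude − pressure altitude = -480 − 1500 = -1980 ft.
At 120 ft/°C that is an ISA deviation of -1980/120 = -16.5°C.
ISA temperature at 1500 ft = 15 − 2 × (1500/1000) = 12°C.
OAT = ISA + deviation = 12 + (-16.5) = -4.5°C.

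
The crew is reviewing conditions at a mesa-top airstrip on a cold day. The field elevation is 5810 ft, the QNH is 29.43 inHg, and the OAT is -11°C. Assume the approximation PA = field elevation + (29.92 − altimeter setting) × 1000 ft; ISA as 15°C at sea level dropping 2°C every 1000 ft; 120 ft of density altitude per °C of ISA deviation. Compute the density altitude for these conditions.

Pressure altitude = 5810 + (29.92 − 29.43) × 1000 = 5810 + (+490) = 6300 ft.
ISA temperature at 6300 ft = 15 − 2 × (6300/1000) = 2.4°C.
ISA deviation = -11 − 2.4 = -13.4°C.
Density altitude = 6300 + 120 × (-13.4) = 4692 ft.

4692 ft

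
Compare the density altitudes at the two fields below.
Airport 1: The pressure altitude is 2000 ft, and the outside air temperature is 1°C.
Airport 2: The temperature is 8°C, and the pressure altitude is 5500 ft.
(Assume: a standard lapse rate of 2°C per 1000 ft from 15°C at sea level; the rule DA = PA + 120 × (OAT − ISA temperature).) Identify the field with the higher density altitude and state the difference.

Airport 1: ISA temp = 11°C, deviation -10°C, DA = 2000 + 120 × (-10) = 800 ft.
Airport 2: ISA temp = 4°C, deviation +4°C, DA = 5500 + 120 × 4 = 5980 ft.
Airport 2 is higher by 5980 − 800 = 5180 ft.

Airport 2 by 5180 ft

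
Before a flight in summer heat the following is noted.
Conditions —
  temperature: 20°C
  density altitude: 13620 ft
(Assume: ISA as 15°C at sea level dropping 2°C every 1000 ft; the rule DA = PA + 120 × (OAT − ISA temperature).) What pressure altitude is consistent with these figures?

10500 ft

DA = PA + 120 × (OAT − (15 − 2·PA/1000)) = PA + 120·OAT − 1800 + 0.24·PA = 1.24·PA + 120·OAT − 1800.
So 1.24·PA = 13620 − 120 × 20 + 1800 = 13020.
PA = 13020 / 1.24 = 10500 ft.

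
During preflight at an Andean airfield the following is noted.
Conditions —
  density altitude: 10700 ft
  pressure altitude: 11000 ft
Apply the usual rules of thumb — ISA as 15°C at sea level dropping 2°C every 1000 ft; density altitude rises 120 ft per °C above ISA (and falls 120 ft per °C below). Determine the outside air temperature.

-9.5°C

Density altitude − pressure altitude = 10700 − 11000 = -300 ft.
At 120 ft/°C that is an ISA deviation of -300/120 = -2.5°C.
ISA temperature at 11000 ft = 15 − 2 × (11000/1000) = -7°C.
OAT = ISA + deviation = -7 + (-2.5) = -9.5°C.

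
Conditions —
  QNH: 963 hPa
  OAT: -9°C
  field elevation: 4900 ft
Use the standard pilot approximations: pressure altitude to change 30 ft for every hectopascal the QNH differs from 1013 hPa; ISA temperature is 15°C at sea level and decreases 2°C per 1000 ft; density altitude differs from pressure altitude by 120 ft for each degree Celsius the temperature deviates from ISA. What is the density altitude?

5056 ft

Pressure altitude = 4900 + (1013 − 963) × 30 = 4900 + (+1500) = 6400 ft.
ISA temperature at 6400 ft = 15 − 2 × (6400/1000) = 2.2°C.
ISA deviation = -9 − 2.2 = -11.2°C.
Density altitude = 6400 + 120 × (-11.2) = 5056 ft.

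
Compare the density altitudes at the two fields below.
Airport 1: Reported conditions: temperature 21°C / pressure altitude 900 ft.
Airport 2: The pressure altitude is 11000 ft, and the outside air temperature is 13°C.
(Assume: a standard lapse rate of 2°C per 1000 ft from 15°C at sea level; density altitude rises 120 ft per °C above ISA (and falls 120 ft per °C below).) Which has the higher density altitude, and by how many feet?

Airport 2 by 11564 ft

Airport 1: ISA temp = 13.2°C, deviation +7.8°C, DA = 900 + 120 × 7.8 = 1836 ft.
Airport 2: ISA temp = -7°C, deviation +20°C, DA = 11000 + 120 × 20 = 13400 ft.
Airport 2 is higher by 13400 − 1836 = 11564 ft.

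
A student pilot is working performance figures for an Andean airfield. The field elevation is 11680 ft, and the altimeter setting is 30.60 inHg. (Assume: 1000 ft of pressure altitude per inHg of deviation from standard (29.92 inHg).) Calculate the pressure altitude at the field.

11000 ft

Pressure correction = (29.92 − 30.60) × 1000 = -680 ft.
Pressure altitude = 11680 + (-680) = 11000 ft.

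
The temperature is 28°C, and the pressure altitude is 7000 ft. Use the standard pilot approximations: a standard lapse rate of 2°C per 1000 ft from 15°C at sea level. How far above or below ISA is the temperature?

ISA temperature at 7000 ft = 15 − 2 × (7000/1000) = 1°C.
Deviation = OAT − ISA = 28 − 1 = +27°C.

ISA+27°C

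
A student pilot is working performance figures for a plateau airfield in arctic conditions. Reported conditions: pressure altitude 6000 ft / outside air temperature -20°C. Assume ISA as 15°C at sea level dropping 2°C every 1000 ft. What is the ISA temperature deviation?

ISA temperature at 6000 ft = 15 − 2 × (6000/1000) = 3°C.
Deviation = OAT − ISA = -20 − 3 = -23°C.

ISA-23°C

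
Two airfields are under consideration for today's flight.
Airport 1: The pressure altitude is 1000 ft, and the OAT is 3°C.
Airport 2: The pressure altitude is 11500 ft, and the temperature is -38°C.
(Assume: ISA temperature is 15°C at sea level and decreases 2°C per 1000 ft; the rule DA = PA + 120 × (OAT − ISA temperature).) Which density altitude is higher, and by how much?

Airport 2 by 8100 ft

Airport 1: ISA temp = 13°C, deviation -10°C, DA = 1000 + 120 × (-10) = -200 ft.
Airport 2: ISA temp = -8°C, deviation -30°C, DA = 11500 + 120 × (-30) = 7900 ft.
Airport 2 is higher by 7900 − (-200) = 8100 ft.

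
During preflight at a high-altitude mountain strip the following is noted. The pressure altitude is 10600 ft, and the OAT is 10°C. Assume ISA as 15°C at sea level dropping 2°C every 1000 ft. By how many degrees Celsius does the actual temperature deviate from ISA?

ISA temperature at 10600 ft = 15 − 2 × (10600/1000) = -6.2°C.
Deviation = OAT − ISA = 10 − (-6.2) = +16.2°C.

ISA+16.2°C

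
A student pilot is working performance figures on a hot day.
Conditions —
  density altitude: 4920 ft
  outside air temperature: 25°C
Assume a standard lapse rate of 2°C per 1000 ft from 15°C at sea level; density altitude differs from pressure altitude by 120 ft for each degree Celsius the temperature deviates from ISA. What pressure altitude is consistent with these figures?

DA = PA + 120 × (OAT − (15 − 2·PA/1000)) = PA + 120·OAT − 1800 + 0.24·PA = 1.24·PA + 120·OAT − 1800.
So 1.24·PA = 4920 − 120 × 25 + 1800 = 3720.
PA = 3720 / 1.24 = 3000 ft.

3000 ft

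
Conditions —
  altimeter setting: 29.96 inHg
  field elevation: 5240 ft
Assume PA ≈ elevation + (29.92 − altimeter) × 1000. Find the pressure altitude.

5200 ft

Pressure correction = (29.92 − 29.96) × 1000 = -40 ft.
Pressure altitude = 5240 + (-40) = 5200 ft.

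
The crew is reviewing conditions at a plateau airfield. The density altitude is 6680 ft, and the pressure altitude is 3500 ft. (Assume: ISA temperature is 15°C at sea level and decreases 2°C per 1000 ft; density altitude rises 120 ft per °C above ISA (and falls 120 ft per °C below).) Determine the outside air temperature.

34.5°C

Density altitude − pressure altitude = 6680 − 3500 = +3180 ft.
At 120 ft/°C that is an ISA deviation of 3180/120 = +26.5°C.
ISA temperature at 3500 ft = 15 − 2 × (3500/1000) = 8°C.
OAT = ISA + deviation = 8 + (+26.5) = 34.5°C.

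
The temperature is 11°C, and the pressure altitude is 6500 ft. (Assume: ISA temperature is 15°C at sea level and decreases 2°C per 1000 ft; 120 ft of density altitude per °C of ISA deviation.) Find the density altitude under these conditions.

ISA temperature at 6500 ft = 15 − 2 × (6500/1000) = 2°C.
ISA deviation = 11 − 2 = +9°C.
Density altitude = 6500 + 120 × (9) = 6500 + (+1080) = 7580 ft.

7580 ft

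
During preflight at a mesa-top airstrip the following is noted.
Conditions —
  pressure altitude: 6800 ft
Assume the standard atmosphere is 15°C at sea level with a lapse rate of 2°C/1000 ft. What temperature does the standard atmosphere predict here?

ISA temperature = 15 − 2 × (6800/1000) = 15 − 13.6 = 1.4°C.

1.4°C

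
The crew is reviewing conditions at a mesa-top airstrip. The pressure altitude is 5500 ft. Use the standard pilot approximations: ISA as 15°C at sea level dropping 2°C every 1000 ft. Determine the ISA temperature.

ISA temperature = 15 − 2 × (5500/1000) = 15 − 11 = 4°C.

4°C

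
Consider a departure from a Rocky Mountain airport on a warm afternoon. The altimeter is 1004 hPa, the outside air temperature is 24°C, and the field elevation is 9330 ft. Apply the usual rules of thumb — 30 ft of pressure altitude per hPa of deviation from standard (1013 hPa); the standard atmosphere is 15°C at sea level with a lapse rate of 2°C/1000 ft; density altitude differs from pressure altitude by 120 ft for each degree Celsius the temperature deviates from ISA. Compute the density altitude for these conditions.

12984 ft

Pressure altitude = 9330 + (1013 − 1004) × 30 = 9330 + (+270) = 9600 ft.
ISA temperature at 9600 ft = 15 − 2 × (9600/1000) = -4.2°C.
ISA deviation = 24 − (-4.2) = +28.2°C.
Density altitude = 9600 + 120 × (28.2) = 12984 ft.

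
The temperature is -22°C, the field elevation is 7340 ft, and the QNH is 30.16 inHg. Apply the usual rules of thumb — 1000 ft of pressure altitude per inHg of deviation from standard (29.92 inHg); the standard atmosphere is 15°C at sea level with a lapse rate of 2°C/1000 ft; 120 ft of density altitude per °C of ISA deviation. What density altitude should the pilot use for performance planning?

4364 ft

Pressure altitude = 7340 + (29.92 − 30.16) × 1000 = 7340 + (-240) = 7100 ft.
ISA temperature at 7100 ft = 15 − 2 × (7100/1000) = 0.8°C.
ISA deviation = -22 − 0.8 = -22.8°C.
Density altitude = 7100 + 120 × (-22.8) = 4364 ft.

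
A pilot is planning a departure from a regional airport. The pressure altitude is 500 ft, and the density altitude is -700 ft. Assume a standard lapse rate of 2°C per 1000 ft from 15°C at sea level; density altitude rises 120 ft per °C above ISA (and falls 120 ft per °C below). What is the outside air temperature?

Density altitude − pressure altitude = -700 − 500 = -1200 ft.
At 120 ft/°C that is an ISA deviation of -1200/120 = -10°C.
ISA temperature at 500 ft = 15 − 2 × (500/1000) = 14°C.
OAT = ISA + deviation = 14 + (-10) = 4°C.

4°C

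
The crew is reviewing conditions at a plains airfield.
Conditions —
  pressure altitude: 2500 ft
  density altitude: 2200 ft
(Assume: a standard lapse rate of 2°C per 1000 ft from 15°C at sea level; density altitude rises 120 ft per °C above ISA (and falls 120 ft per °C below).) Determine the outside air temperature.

7.5°C

Density altitude − pressure altitude = 2200 − 2500 = -300 ft.
At 120 ft/°C that is an ISA deviation of -300/120 = -2.5°C.
ISA temperature at 2500 ft = 15 − 2 × (2500/1000) = 10°C.
OAT = ISA + deviation = 10 + (-2.5) = 7.5°C.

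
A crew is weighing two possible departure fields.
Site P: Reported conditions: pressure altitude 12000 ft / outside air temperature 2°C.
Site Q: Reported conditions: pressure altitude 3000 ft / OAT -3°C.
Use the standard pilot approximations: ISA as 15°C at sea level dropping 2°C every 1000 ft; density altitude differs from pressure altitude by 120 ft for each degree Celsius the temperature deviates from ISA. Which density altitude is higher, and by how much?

Site P: ISA temp = -9°C, deviation +11°C, DA = 12000 + 120 × 11 = 13320 ft.
Site Q: ISA temp = 9°C, deviation -12°C, DA = 3000 + 120 × (-12) = 1560 ft.
Site P is higher by 13320 − 1560 = 11760 ft.

Site P by 11760 ft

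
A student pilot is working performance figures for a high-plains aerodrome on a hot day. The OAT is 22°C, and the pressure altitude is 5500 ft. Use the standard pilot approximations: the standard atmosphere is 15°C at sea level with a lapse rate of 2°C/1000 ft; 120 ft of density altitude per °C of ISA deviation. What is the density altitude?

7660 ft

ISA temperature at 5500 ft = 15 − 2 × (5500/1000) = 4°C.
ISA deviation = 22 − 4 = +18°C.
Density altitude = 5500 + 120 × (18) = 5500 + (+2160) = 7660 ft.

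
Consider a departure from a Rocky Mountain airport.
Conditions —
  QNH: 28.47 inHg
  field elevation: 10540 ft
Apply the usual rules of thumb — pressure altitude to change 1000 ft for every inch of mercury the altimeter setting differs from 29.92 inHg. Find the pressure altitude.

Pressure correction = (29.92 − 28.47) × 1000 = +1450 ft.
Pressure altitude = 10540 + (+1450) = 11990 ft.

11990 ft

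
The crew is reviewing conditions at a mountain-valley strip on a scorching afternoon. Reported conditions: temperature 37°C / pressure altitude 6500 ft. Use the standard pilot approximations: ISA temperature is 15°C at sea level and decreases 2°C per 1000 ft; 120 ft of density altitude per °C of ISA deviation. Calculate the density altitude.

10700 ft

ISA temperature at 6500 ft = 15 − 2 × (6500/1000) = 2°C.
ISA deviation = 37 − 2 = +35°C.
Density altitude = 6500 + 120 × (35) = 6500 + (+4200) = 10700 ft.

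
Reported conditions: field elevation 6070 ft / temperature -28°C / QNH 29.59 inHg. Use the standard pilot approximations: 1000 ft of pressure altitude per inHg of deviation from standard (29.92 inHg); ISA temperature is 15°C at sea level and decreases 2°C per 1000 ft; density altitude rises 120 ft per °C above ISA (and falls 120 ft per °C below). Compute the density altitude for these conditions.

Pressure altitude = 6070 + (29.92 − 29.59) × 1000 = 6070 + (+330) = 6400 ft.
ISA temperature at 6400 ft = 15 − 2 × (6400/1000) = 2.2°C.
ISA deviation = -28 − 2.2 = -30.2°C.
Density altitude = 6400 + 120 × (-30.2) = 2776 ft.

2776 ft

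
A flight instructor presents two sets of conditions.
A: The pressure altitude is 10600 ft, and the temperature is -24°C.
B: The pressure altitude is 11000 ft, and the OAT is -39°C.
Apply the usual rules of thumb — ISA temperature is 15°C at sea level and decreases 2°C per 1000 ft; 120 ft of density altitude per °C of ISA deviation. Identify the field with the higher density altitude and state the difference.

A: ISA temp = -6.2°C, deviation -17.8°C, DA = 10600 + 120 × (-17.8) = 8464 ft.
B: ISA temp = -7°C, deviation -32°C, DA = 11000 + 120 × (-32) = 7160 ft.
A is higher by 8464 − 7160 = 1304 ft.

A by 1304 ft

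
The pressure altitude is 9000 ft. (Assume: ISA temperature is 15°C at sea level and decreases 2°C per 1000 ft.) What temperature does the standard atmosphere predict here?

-3°C

ISA temperature = 15 − 2 × (9000/1000) = 15 − 18 = -3°C.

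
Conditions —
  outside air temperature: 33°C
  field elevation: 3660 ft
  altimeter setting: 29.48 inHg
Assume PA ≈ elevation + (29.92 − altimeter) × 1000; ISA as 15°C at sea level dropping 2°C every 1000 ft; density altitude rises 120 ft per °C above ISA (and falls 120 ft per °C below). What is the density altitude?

Pressure altitude = 3660 + (29.92 − 29.48) × 1000 = 3660 + (+440) = 4100 ft.
ISA temperature at 4100 ft = 15 − 2 × (4100/1000) = 6.8°C.
ISA deviation = 33 − 6.8 = +26.2°C.
Density altitude = 4100 + 120 × (26.2) = 7244 ft.

7244 ft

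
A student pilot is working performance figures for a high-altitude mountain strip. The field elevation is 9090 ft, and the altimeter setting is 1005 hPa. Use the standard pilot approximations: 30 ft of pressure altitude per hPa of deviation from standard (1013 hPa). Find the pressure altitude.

9330 ft

Pressure correction = (1013 − 1005) × 30 = +240 ft.
Pressure altitude = 9090 + (+240) = 9330 ft.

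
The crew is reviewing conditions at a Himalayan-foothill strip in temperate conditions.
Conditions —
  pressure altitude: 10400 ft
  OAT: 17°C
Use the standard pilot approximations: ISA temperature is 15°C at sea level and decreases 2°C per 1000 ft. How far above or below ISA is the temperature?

ISA temperature at 10400 ft = 15 − 2 × (10400/1000) = -5.8°C.
Deviation = OAT − ISA = 17 − (-5.8) = +22.8°C.

ISA+22.8°C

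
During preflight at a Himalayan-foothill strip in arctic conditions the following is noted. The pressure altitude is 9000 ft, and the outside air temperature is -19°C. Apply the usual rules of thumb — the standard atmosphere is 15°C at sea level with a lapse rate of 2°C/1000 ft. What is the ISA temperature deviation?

ISA temperature at 9000 ft = 15 − 2 × (9000/1000) = -3°C.
Deviation = OAT − ISA = -19 − (-3) = -16°C.

ISA-16°C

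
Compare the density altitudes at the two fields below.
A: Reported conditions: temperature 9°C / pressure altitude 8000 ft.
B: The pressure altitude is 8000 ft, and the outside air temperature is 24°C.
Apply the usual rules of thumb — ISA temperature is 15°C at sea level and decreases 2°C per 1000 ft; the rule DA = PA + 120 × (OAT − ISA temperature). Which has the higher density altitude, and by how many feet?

A: ISA temp = -1°C, deviation +10°C, DA = 8000 + 120 × 10 = 9200 ft.
B: ISA temp = -1°C, deviation +25°C, DA = 8000 + 120 × 25 = 11000 ft.
B is higher by 11000 − 9200 = 1800 ft.

B by 1800 ft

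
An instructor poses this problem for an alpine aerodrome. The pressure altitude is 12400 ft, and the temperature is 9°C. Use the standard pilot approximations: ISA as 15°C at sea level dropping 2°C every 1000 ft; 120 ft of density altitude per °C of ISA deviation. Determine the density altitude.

14656 ft

ISA temperature at 12400 ft = 15 − 2 × (12400/1000) = -9.8°C.
ISA deviation = 9 − (-9.8) = +18.8°C.
Density altitude = 12400 + 120 × (18.8) = 12400 + (+2256) = 14656 ft.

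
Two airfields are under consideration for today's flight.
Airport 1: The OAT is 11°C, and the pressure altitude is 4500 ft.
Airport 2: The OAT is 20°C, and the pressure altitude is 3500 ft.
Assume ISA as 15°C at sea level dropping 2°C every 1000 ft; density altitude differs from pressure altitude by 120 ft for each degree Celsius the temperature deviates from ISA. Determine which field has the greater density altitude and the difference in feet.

Airport 1 by 160 ft

Airport 1: ISA temp = 6°C, deviation +5°C, DA = 4500 + 120 × 5 = 5100 ft.
Airport 2: ISA temp = 8°C, deviation +12°C, DA = 3500 + 120 × 12 = 4940 ft.
Airport 1 is higher by 5100 − 4940 = 160 ft.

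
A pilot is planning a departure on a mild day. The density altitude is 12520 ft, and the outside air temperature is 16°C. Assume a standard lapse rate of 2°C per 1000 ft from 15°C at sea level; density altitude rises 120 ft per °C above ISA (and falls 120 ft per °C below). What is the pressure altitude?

10000 ft

DA = PA + 120 × (OAT − (15 − 2·PA/1000)) = PA + 120·OAT − 1800 + 0.24·PA = 1.24·PA + 120·OAT − 1800.
So 1.24·PA = 12520 − 120 × 16 + 1800 = 12400.
PA = 12400 / 1.24 = 10000 ft.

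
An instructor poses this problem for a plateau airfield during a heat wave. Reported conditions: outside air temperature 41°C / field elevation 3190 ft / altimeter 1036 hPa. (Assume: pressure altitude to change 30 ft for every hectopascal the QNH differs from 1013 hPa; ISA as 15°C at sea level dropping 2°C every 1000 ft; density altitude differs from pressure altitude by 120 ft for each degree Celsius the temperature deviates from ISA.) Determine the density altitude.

Pressure altitude = 3190 + (1013 − 1036) × 30 = 3190 + (-690) = 2500 ft.
ISA temperature at 2500 ft = 15 − 2 × (2500/1000) = 10°C.
ISA deviation = 41 − 10 = +31°C.
Density altitude = 2500 + 120 × (31) = 6220 ft.

6220 ft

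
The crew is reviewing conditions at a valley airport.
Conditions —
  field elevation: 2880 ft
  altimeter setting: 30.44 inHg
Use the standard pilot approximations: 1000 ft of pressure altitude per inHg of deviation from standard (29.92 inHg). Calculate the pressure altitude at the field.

2360 ft

Pressure correction = (29.92 − 30.44) × 1000 = -520 ft.
Pressure altitude = 2880 + (-520) = 2360 ft.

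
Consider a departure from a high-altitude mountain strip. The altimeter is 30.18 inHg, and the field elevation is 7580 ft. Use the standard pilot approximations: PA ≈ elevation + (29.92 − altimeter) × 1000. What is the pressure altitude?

Pressure correction = (29.92 − 30.18) × 1000 = -260 ft.
Pressure altitude = 7580 + (-260) = 7320 ft.

7320 ft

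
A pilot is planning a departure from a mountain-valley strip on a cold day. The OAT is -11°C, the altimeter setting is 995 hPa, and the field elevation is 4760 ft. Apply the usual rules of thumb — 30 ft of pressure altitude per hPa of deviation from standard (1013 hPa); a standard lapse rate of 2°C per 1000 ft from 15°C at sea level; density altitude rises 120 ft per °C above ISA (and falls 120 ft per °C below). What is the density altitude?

Pressure altitude = 4760 + (1013 − 995) × 30 = 4760 + (+540) = 5300 ft.
ISA temperature at 5300 ft = 15 − 2 × (5300/1000) = 4.4°C.
ISA deviation = -11 − 4.4 = -15.4°C.
Density altitude = 5300 + 120 × (-15.4) = 3452 ft.

3452 ft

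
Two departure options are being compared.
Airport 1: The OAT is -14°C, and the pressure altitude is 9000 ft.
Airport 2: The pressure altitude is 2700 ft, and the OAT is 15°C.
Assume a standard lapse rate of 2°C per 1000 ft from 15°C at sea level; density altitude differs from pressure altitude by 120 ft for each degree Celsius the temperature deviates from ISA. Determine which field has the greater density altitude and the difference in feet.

Airport 1: ISA temp = -3°C, deviation -11°C, DA = 9000 + 120 × (-11) = 7680 ft.
Airport 2: ISA temp = 9.6°C, deviation +5.4°C, DA = 2700 + 120 × 5.4 = 3348 ft.
Airport 1 is higher by 7680 − 3348 = 4332 ft.

Airport 1 by 4332 ft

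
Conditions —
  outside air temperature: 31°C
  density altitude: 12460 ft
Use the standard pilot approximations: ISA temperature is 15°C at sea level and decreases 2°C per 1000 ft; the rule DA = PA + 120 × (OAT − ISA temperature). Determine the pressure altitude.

DA = PA + 120 × (OAT − (15 − 2·PA/1000)) = PA + 120·OAT − 1800 + 0.24·PA = 1.24·PA + 120·OAT − 1800.
So 1.24·PA = 12460 − 120 × 31 + 1800 = 10540.
PA = 10540 / 1.24 = 8500 ft.

8500 ft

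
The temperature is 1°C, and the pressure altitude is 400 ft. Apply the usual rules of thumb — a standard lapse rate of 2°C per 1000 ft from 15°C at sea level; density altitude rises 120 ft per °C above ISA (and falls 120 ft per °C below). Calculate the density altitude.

-1184 ft

ISA temperature at 400 ft = 15 − 2 × (400/1000) = 14.2°C.
ISA deviation = 1 − 14.2 = -13.2°C.
Density altitude = 400 + 120 × (-13.2) = 400 + (-1584) = -1184 ft.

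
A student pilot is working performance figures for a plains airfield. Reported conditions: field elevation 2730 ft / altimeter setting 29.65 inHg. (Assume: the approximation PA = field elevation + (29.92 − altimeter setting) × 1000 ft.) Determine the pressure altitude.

3000 ft

Pressure correction = (29.92 − 29.65) × 1000 = +270 ft.
Pressure altitude = 2730 + (+270) = 3000 ft.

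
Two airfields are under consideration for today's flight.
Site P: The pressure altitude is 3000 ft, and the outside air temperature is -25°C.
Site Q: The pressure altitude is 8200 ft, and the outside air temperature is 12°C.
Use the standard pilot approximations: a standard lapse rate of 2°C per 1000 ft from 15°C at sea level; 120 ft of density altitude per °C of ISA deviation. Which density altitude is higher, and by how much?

Site P: ISA temp = 9°C, deviation -34°C, DA = 3000 + 120 × (-34) = -1080 ft.
Site Q: ISA temp = -1.4°C, deviation +13.4°C, DA = 8200 + 120 × 13.4 = 9808 ft.
Site Q is higher by 9808 − (-1080) = 10888 ft.

Site Q by 10888 ft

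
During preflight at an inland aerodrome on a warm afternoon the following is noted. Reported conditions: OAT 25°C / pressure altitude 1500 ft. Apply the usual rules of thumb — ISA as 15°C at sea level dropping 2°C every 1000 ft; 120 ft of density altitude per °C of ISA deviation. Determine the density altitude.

3060 ft

ISA temperature at 1500 ft = 15 − 2 × (1500/1000) = 12°C.
ISA deviation = 25 − 12 = +13°C.
Density altitude = 1500 + 120 × (13) = 1500 + (+1560) = 3060 ft.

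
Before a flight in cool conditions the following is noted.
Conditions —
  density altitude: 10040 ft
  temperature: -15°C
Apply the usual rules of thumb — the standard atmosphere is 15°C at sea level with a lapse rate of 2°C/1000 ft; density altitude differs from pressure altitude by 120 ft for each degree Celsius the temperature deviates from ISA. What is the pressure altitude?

DA = PA + 120 × (OAT − (15 − 2·PA/1000)) = PA + 120·OAT − 1800 + 0.24·PA = 1.24·PA + 120·OAT − 1800.
So 1.24·PA = 10040 − 120 × (-15) + 1800 = 13640.
PA = 13640 / 1.24 = 11000 ft.

11000 ft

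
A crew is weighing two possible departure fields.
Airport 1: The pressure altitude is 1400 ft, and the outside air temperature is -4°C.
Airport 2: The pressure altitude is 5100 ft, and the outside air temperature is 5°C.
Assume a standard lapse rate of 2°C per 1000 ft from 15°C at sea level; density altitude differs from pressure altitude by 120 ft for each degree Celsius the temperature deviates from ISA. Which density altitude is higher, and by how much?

Airport 1: ISA temp = 12.2°C, deviation -16.2°C, DA = 1400 + 120 × (-16.2) = -544 ft.
Airport 2: ISA temp = 4.8°C, deviation +0.2°C, DA = 5100 + 120 × 0.2 = 5124 ft.
Airport 2 is higher by 5124 − (-544) = 5668 ft.

Airport 2 by 5668 ft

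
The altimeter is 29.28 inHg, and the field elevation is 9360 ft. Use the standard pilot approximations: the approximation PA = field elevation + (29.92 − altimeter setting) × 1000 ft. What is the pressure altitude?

10000 ft

Pressure correction = (29.92 − 29.28) × 1000 = +640 ft.
Pressure altitude = 9360 + (+640) = 10000 ft.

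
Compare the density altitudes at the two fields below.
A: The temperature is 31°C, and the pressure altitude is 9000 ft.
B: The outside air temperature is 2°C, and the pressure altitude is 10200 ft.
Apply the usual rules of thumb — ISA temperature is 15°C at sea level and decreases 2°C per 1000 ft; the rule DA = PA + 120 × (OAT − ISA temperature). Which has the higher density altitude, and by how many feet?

A: ISA temp = -3°C, deviation +34°C, DA = 9000 + 120 × 34 = 13080 ft.
B: ISA temp = -5.4°C, deviation +7.4°C, DA = 10200 + 120 × 7.4 = 11088 ft.
A is higher by 13080 − 11088 = 1992 ft.

A by 1992 ft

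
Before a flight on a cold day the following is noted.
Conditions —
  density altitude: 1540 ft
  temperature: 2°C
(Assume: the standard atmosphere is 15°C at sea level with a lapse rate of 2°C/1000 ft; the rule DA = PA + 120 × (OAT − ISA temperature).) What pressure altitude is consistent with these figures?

2500 ft

DA = PA + 120 × (OAT − (15 − 2·PA/1000)) = PA + 120·OAT − 1800 + 0.24·PA = 1.24·PA + 120·OAT − 1800.
So 1.24·PA = 1540 − 120 × 2 + 1800 = 3100.
PA = 3100 / 1.24 = 2500 ft.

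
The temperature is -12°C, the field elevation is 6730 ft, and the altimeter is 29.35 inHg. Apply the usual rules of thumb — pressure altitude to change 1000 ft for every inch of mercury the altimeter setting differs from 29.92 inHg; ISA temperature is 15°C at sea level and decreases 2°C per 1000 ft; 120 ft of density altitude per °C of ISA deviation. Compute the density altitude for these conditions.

5812 ft

Pressure altitude = 6730 + (29.92 − 29.35) × 1000 = 6730 + (+570) = 7300 ft.
ISA temperature at 7300 ft = 15 − 2 × (7300/1000) = 0.4°C.
ISA deviation = -12 − 0.4 = -12.4°C.
Density altitude = 7300 + 120 × (-12.4) = 5812 ft.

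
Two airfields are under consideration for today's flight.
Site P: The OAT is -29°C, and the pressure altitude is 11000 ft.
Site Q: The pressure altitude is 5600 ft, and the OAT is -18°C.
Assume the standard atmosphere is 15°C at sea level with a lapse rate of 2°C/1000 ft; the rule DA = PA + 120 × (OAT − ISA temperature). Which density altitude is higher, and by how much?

Site P: ISA temp = -7°C, deviation -22°C, DA = 11000 + 120 × (-22) = 8360 ft.
Site Q: ISA temp = 3.8°C, deviation -21.8°C, DA = 5600 + 120 × (-21.8) = 2984 ft.
Site P is higher by 8360 − 2984 = 5376 ft.

Site P by 5376 ft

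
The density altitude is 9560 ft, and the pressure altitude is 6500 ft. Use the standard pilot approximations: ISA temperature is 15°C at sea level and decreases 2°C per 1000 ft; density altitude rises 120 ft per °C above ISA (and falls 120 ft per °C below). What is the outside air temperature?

Density altitude − pressure altitude = 9560 − 6500 = +3060 ft.
At 120 ft/°C that is an ISA deviation of 3060/120 = +25.5°C.
ISA temperature at 6500 ft = 15 − 2 × (6500/1000) = 2°C.
OAT = ISA + deviation = 2 + (+25.5) = 27.5°C.

27.5°C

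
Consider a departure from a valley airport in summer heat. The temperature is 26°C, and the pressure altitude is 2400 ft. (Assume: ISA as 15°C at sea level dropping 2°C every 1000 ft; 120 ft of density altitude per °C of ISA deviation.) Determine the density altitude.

ISA temperature at 2400 ft = 15 − 2 × (2400/1000) = 10.2°C.
ISA deviation = 26 − 10.2 = +15.8°C.
Density altitude = 2400 + 120 × (15.8) = 2400 + (+1896) = 4296 ft.

4296 ft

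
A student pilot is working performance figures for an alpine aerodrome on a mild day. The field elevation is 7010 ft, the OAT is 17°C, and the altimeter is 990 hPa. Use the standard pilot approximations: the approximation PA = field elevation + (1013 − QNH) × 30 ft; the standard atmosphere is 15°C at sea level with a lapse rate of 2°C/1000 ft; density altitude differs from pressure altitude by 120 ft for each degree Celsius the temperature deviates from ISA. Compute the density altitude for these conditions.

Pressure altitude = 7010 + (1013 − 990) × 30 = 7010 + (+690) = 7700 ft.
ISA temperature at 7700 ft = 15 − 2 × (7700/1000) = -0.4°C.
ISA deviation = 17 − (-0.4) = +17.4°C.
Density altitude = 7700 + 120 × (17.4) = 9788 ft.

9788 ft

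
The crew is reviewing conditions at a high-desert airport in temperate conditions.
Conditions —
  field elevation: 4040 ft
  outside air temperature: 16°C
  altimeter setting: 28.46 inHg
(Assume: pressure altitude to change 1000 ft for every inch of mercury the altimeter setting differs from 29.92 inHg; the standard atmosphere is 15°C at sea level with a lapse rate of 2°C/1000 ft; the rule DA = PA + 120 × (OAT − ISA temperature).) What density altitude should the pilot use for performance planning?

Pressure altitude = 4040 + (29.92 − 28.46) × 1000 = 4040 + (+1460) = 5500 ft.
ISA temperature at 5500 ft = 15 − 2 × (5500/1000) = 4°C.
ISA deviation = 16 − 4 = +12°C.
Density altitude = 5500 + 120 × (12) = 6940 ft.

6940 ft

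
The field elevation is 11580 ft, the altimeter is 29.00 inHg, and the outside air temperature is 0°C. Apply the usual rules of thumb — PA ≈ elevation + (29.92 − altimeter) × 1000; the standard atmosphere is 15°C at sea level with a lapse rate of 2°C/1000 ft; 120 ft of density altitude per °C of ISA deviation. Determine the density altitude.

13700 ft

Pressure altitude = 11580 + (29.92 − 29.00) × 1000 = 11580 + (+920) = 12500 ft.
ISA temperature at 12500 ft = 15 − 2 × (12500/1000) = -10°C.
ISA deviation = 0 − (-10) = +10°C.
Density altitude = 12500 + 120 × (10) = 13700 ft.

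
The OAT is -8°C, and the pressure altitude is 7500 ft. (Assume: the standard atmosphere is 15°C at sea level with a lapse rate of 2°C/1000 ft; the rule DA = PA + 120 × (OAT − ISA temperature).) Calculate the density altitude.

6540 ft

ISA temperature at 7500 ft = 15 − 2 × (7500/1000) = 0°C.
ISA deviation = -8 − 0 = -8°C.
Density altitude = 7500 + 120 × (-8) = 7500 + (-960) = 6540 ft.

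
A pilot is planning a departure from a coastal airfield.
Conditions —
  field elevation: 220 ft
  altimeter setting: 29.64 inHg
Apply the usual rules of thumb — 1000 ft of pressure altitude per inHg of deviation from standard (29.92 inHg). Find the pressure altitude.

500 ft

Pressure correction = (29.92 − 29.64) × 1000 = +280 ft.
Pressure altitude = 220 + (+280) = 500 ft.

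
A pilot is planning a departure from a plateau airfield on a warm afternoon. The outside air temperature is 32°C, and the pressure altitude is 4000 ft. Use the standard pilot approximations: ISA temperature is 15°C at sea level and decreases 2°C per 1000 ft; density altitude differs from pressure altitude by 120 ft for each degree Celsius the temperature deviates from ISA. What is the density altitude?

7000 ft

ISA temperature at 4000 ft = 15 − 2 × (4000/1000) = 7°C.
ISA deviation = 32 − 7 = +25°C.
Density altitude = 4000 + 120 × (25) = 4000 + (+3000) = 7000 ft.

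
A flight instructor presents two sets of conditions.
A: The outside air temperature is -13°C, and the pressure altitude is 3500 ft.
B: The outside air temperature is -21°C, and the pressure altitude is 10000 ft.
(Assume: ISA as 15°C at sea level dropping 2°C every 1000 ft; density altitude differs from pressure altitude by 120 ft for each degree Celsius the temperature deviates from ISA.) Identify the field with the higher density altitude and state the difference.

A: ISA temp = 8°C, deviation -21°C, DA = 3500 + 120 × (-21) = 980 ft.
B: ISA temp = -5°C, deviation -16°C, DA = 10000 + 120 × (-16) = 8080 ft.
B is higher by 8080 − 980 = 7100 ft.

B by 7100 ft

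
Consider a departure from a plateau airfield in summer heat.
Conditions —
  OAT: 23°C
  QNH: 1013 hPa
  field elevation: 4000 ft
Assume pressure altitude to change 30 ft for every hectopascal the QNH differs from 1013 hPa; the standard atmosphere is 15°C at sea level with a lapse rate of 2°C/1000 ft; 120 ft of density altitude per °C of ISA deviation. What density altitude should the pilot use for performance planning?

5920 ft

Pressure altitude = 4000 + (1013 − 1013) × 30 = 4000 + (0) = 4000 ft.
ISA temperature at 4000 ft = 15 − 2 × (4000/1000) = 7°C.
ISA deviation = 23 − 7 = +16°C.
Density altitude = 4000 + 120 × (16) = 5920 ft.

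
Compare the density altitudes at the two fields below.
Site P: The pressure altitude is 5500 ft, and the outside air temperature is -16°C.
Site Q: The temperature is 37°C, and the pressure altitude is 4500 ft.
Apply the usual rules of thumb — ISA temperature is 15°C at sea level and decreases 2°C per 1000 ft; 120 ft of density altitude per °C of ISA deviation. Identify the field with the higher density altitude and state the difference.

Site P: ISA temp = 4°C, deviation -20°C, DA = 5500 + 120 × (-20) = 3100 ft.
Site Q: ISA temp = 6°C, deviation +31°C, DA = 4500 + 120 × 31 = 8220 ft.
Site Q is higher by 8220 − 3100 = 5120 ft.

Site Q by 5120 ft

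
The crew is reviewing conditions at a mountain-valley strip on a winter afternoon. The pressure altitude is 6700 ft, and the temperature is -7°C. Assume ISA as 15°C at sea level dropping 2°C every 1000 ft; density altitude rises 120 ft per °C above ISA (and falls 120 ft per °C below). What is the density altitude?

5668 ft

ISA temperature at 6700 ft = 15 − 2 × (6700/1000) = 1.6°C.
ISA deviation = -7 − 1.6 = -8.6°C.
Density altitude = 6700 + 120 × (-8.6) = 6700 + (-1032) = 5668 ft.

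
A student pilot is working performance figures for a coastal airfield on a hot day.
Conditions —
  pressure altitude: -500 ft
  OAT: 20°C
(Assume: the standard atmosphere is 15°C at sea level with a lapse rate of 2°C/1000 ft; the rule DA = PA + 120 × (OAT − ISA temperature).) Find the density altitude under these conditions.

-20 ft

ISA temperature at -500 ft = 15 − 2 × (-500/1000) = 16°C.
ISA deviation = 20 − 16 = +4°C.
Density altitude = -500 + 120 × (4) = -500 + (+480) = -20 ft.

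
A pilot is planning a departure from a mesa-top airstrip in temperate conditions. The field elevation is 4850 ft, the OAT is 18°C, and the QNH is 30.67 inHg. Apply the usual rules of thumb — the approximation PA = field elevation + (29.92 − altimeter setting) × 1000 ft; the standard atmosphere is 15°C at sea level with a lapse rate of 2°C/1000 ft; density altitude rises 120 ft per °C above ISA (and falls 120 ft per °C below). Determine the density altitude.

5444 ft

Pressure altitude = 4850 + (29.92 − 30.67) × 1000 = 4850 + (-750) = 4100 ft.
ISA temperature at 4100 ft = 15 − 2 × (4100/1000) = 6.8°C.
ISA deviation = 18 − 6.8 = +11.2°C.
Density altitude = 4100 + 120 × (11.2) = 5444 ft.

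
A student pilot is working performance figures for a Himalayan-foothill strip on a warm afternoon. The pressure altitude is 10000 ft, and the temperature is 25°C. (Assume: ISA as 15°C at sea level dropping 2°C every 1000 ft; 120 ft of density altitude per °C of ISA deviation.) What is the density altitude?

13600 ft

ISA temperature at 10000 ft = 15 − 2 × (10000/1000) = -5°C.
ISA deviation = 25 − (-5) = +30°C.
Density altitude = 10000 + 120 × (30) = 10000 + (+3600) = 13600 ft.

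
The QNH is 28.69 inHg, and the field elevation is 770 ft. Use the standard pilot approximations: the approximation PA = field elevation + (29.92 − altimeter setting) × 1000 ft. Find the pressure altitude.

2000 ft

Pressure correction = (29.92 − 28.69) × 1000 = +1230 ft.
Pressure altitude = 770 + (+1230) = 2000 ft.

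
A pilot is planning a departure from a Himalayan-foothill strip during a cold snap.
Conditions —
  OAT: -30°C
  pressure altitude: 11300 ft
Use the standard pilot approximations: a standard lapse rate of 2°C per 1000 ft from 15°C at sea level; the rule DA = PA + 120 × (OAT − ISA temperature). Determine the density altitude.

8612 ft

ISA temperature at 11300 ft = 15 − 2 × (11300/1000) = -7.6°C.
ISA deviation = -30 − (-7.6) = -22.4°C.
Density altitude = 11300 + 120 × (-22.4) = 11300 + (-2688) = 8612 ft.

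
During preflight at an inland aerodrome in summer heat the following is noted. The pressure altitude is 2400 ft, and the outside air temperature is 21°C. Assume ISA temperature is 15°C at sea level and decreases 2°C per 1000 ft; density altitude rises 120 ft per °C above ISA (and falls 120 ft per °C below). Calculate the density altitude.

ISA temperature at 2400 ft = 15 − 2 × (2400/1000) = 10.2°C.
ISA deviation = 21 − 10.2 = +10.8°C.
Density altitude = 2400 + 120 × (10.8) = 2400 + (+1296) = 3696 ft.

3696 ft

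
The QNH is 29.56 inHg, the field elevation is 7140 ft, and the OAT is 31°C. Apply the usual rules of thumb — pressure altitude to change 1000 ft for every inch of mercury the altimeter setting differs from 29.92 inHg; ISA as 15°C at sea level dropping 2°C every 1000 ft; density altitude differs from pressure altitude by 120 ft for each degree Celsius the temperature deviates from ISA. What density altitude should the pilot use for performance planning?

Pressure altitude = 7140 + (29.92 − 29.56) × 1000 = 7140 + (+360) = 7500 ft.
ISA temperature at 7500 ft = 15 − 2 × (7500/1000) = 0°C.
ISA deviation = 31 − 0 = +31°C.
Density altitude = 7500 + 120 × (31) = 11220 ft.

11220 ft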